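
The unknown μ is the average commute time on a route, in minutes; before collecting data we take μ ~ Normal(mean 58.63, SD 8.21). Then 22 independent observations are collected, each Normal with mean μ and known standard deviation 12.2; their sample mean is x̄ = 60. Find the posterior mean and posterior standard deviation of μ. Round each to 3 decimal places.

With known σ, the Normal prior is conjugate. Weight on the data is w = (n/σ²)/(n/σ² + 1/τ₀²) = 0.147810/(0.147810+0.0148359) = 0.90878.
Posterior mean = w·x̄ + (1−w)·μ₀ = 0.90878·60 + 0.091216·58.63 = 59.875. Posterior variance = 1/(0.147810+0.0148359) = 6.14834, so SD = 2.480.

Posterior mean ≈ 59.875; posterior SD ≈ 2.480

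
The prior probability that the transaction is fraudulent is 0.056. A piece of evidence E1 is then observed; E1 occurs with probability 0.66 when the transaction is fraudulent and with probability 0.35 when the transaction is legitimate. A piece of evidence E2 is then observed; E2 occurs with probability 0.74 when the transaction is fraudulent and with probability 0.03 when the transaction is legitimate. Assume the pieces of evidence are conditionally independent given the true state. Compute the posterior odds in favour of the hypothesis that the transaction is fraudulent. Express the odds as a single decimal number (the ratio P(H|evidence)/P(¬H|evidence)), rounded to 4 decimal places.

Prior odds = 0.056/(1−0.056) = 0.059322. In log-odds, ln(0.059322) = -2.8248.
Add log likelihood ratios: ln(1.8857) + ln(24.667) = 3.8398.
Posterior log-odds = 1.0150, so posterior odds = exp(1.0150) = 2.7593.

Posterior odds ≈ 2.7593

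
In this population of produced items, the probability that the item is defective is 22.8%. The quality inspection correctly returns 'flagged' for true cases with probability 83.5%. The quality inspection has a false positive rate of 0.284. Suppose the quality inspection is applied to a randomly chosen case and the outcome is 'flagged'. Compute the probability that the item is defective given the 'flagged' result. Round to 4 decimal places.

Let H be the event that the item is defective. P(H) = 0.228, so P(¬H) = 0.772. With E the 'flagged' result, P(E|H) = 0.835 and P(E|¬H) = 0.284.
P(E) = 0.835·0.228 + 0.284·0.772 = 0.19038 + 0.21925 = 0.40963.
By Bayes' theorem, P(H|E) = 0.19038 / 0.40963 = 0.4648.

P(H | E) ≈ 0.4648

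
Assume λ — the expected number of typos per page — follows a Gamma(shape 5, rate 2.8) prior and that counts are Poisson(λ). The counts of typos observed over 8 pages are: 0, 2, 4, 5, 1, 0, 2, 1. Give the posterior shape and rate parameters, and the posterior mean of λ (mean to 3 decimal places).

Total count ∑xᵢ = 15 over n = 8 pages.
Gamma is conjugate to the Poisson likelihood: posterior is Gamma(shape = 5+15 = 20, rate = 2.8+8 = 10.8).
Posterior mean = shape/rate = 20/10.8 = 1.852.

Posterior: Gamma(shape=20, rate=10.8); mean ≈ 1.852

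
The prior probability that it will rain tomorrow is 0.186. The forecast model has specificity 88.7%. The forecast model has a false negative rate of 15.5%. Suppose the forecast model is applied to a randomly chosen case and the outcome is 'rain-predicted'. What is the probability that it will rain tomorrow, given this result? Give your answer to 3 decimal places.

P(H | E) ≈ 0.631

Write H for 'it will rain tomorrow'. Prior odds H:¬H = 0.186/0.814 = 0.22850. For the 'rain-predicted' outcome, the likelihood ratio is 0.845/0.113 = 7.4779.
Posterior odds = 0.22850 × 7.4779 = 1.7087, so P(H|E) = 1.7087/(1+1.7087) = 0.631.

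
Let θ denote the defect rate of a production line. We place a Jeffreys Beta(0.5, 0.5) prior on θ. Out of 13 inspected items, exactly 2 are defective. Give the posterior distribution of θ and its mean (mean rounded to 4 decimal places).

The binomial likelihood is conjugate to the Beta prior: with 2 successes and 11 failures, the posterior is Beta(0.5+2, 0.5+11) = Beta(2.5, 11.5).
Posterior mean = α/(α+β) = 2.5/14 = 0.1786.

Posterior: Beta(2.5, 11.5); mean ≈ 0.1786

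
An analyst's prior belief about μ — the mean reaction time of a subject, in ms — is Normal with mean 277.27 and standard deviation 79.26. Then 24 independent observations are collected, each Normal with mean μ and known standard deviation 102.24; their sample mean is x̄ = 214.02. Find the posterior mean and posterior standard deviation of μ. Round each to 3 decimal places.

With known σ, the Normal prior is conjugate. Weight on the data is w = (n/σ²)/(n/σ² + 1/τ₀²) = 0.00229599/(0.00229599+0.00015918) = 0.93516.
Posterior mean = w·x̄ + (1−w)·μ₀ = 0.93516·214.02 + 0.064835·277.27 = 218.121. Posterior variance = 1/(0.00229599+0.00015918) = 407.304, so SD = 20.182.

Posterior mean ≈ 218.121; posterior SD ≈ 20.182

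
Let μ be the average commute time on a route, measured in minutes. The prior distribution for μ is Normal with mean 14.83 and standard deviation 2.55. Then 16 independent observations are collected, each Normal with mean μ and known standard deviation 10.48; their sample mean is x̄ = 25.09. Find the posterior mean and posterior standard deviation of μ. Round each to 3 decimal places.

Prior precision 1/τ₀² = 1/2.55² = 0.153787; data precision n/σ² = 16/10.48² = 0.145679.
Posterior precision = 0.153787 + 0.145679 = 0.299466, giving posterior SD = 1/√0.299466 = 1.827.
Posterior mean = (0.153787·14.83 + 0.145679·25.09) / 0.299466 = 19.821.

Posterior mean ≈ 19.821; posterior SD ≈ 1.827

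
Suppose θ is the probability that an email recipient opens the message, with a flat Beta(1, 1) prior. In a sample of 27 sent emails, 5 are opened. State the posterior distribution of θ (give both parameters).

Posterior: Beta(6, 23)

The binomial likelihood is conjugate to the Beta prior: with 5 successes and 22 failures, the posterior is Beta(1+5, 1+22) = Beta(6, 23).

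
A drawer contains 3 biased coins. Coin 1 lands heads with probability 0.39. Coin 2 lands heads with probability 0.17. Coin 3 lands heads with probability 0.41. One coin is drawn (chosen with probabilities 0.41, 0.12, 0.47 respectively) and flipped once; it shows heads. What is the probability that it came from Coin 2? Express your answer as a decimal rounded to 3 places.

Tabulate prior·likelihood by source: [1] prior 0.41, lik 0.39, product 0.1599; [2] prior 0.12, lik 0.17, product 0.02040; [3] prior 0.47, lik 0.41, product 0.1927.
Normalizing constant = 0.37300; the posterior for Coin 2 is its product over the sum, 0.02040/0.37300 = 0.055.

Posterior probability ≈ 0.055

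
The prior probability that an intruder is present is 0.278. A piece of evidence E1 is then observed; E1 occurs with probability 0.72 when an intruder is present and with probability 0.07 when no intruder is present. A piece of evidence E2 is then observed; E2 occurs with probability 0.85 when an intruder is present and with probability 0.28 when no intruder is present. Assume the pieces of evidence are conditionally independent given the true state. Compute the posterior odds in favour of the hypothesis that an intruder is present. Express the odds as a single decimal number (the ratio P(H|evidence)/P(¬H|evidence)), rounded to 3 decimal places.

Posterior odds ≈ 12.023

Prior odds = 0.278/(1−0.278) = 0.38504.
Likelihood ratio for E1 = 0.72/0.07 = 10.286.
Likelihood ratio for E2 = 0.85/0.28 = 3.0357.
Posterior odds = prior odds × LR₁ × LR₂ = 12.023.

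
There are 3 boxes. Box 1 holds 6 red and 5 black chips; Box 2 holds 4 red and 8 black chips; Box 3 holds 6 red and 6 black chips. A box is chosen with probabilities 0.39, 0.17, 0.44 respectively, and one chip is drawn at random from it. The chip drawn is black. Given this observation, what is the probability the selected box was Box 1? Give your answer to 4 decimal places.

Posterior probability ≈ 0.3472

P(black|Box 1) = 0.4545; P(black|Box 2) = 0.6667; P(black|Box 3) = 0.5.
Prior × likelihood for each source: 0.39·0.4545=0.1773, 0.17·0.6667=0.1133, 0.44·0.5=0.2200. Summing gives P(black) = 0.51061.
P(Box 1 | black) = 0.1773 / 0.51061 = 0.3472.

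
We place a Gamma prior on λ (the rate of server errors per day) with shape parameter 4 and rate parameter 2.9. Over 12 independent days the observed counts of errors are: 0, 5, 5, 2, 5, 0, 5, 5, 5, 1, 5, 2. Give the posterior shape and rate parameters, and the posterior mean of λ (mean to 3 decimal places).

Total count ∑xᵢ = 40 over n = 12 days.
Gamma is conjugate to the Poisson likelihood: posterior is Gamma(shape = 4+40 = 44, rate = 2.9+12 = 14.9).
E[λ | data] = 44/14.9 = 2.953.

Posterior: Gamma(shape=44, rate=14.9); mean ≈ 2.953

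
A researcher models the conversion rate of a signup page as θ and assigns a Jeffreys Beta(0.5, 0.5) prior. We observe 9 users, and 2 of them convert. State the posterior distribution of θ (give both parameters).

Posterior: Beta(2.5, 7.5)

The binomial likelihood is conjugate to the Beta prior: with 2 successes and 7 failures, the posterior is Beta(0.5+2, 0.5+7) = Beta(2.5, 7.5).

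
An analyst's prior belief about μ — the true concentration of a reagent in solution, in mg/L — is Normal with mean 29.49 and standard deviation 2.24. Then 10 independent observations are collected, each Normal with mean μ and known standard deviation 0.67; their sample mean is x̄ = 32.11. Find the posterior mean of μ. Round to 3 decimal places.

With known σ, the Normal prior is conjugate. Weight on the data is w = (n/σ²)/(n/σ² + 1/τ₀²) = 22.2767/(22.2767+0.199298) = 0.99113.
Posterior mean = w·x̄ + (1−w)·μ₀ = 0.99113·32.11 + 0.0088672·29.49 = 32.087.

Posterior mean ≈ 32.087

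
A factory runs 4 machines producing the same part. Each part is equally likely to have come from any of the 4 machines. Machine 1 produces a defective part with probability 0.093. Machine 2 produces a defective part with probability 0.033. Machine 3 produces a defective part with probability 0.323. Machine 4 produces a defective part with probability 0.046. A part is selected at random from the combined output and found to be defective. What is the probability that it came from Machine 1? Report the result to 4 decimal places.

Posterior probability ≈ 0.1879

P(defective|M1) = 0.093; P(defective|M2) = 0.033; P(defective|M3) = 0.323; P(defective|M4) = 0.046.
Prior × likelihood for each source: 0.25·0.093=0.02325, 0.25·0.033=0.008250, 0.25·0.323=0.08075, 0.25·0.046=0.01150. Summing gives P(defective) = 0.12375.
P(Machine 1 | defective) = 0.02325 / 0.12375 = 0.1879.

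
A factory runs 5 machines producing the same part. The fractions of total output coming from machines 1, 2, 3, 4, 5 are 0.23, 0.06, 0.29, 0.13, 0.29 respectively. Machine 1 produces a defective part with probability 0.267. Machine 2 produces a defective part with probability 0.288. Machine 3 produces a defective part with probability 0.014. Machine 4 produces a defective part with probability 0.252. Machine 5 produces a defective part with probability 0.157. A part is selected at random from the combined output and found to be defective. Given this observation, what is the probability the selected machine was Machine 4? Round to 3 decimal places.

Posterior probability ≈ 0.203

Tabulate prior·likelihood by source: [1] prior 0.23, lik 0.267, product 0.06141; [2] prior 0.06, lik 0.288, product 0.01728; [3] prior 0.29, lik 0.014, product 0.004060; [4] prior 0.13, lik 0.252, product 0.03276; [5] prior 0.29, lik 0.157, product 0.04553.
Normalizing constant = 0.16104; the posterior for Machine 4 is its product over the sum, 0.03276/0.16104 = 0.203.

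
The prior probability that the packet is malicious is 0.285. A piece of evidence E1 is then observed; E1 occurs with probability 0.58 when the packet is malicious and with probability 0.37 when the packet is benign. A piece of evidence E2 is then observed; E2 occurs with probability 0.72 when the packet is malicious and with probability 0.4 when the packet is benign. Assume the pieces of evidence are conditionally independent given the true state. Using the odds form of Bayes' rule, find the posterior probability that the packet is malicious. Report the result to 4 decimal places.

Prior odds = 0.285/(1−0.285) = 0.39860. In log-odds, ln(0.39860) = -0.91979.
Add log likelihood ratios: ln(1.5676) + ln(1.8000) = 1.0373.
Posterior log-odds = 0.11752, so posterior odds = exp(0.11752) = 1.1247. Converting, P(H|E) = 1.1247/2.1247 = 0.5293.

Posterior probability ≈ 0.5293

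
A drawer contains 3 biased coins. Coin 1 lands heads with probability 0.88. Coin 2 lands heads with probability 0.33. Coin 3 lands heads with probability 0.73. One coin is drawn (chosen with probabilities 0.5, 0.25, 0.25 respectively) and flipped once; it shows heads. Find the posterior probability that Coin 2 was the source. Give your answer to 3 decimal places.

Posterior probability ≈ 0.117

Tabulate prior·likelihood by source: [1] prior 0.5, lik 0.88, product 0.4400; [2] prior 0.25, lik 0.33, product 0.08250; [3] prior 0.25, lik 0.73, product 0.1825.
Normalizing constant = 0.70500; the posterior for Coin 2 is its product over the sum, 0.08250/0.70500 = 0.117.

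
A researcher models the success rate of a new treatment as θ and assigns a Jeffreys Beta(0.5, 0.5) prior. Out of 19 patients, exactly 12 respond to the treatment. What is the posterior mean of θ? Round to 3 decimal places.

Observing 12 successes and 7 failures updates Beta(0.5, 0.5) by adding the success and failure counts to the two shape parameters: α = 0.5+12 = 12.5, β = 0.5+7 = 7.5.
Posterior mean = α/(α+β) = 12.5/20 = 0.625.

Posterior mean ≈ 0.625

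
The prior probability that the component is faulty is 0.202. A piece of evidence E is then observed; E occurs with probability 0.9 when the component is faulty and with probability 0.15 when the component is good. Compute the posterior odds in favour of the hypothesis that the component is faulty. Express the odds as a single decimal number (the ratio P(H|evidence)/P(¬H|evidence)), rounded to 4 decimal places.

Posterior odds ≈ 1.5188

Prior odds = 0.202/(1−0.202) = 0.25313.
Likelihood ratio for E = 0.9/0.15 = 6.0000.
Posterior odds = prior odds × LR = 1.5188.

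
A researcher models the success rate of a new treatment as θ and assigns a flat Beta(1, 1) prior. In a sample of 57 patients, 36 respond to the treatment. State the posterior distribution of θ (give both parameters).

The binomial likelihood is conjugate to the Beta prior: with 36 successes and 21 failures, the posterior is Beta(1+36, 1+21) = Beta(37, 22).

Posterior: Beta(37, 22)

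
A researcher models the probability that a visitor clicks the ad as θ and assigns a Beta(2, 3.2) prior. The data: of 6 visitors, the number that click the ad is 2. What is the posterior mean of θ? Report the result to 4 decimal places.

Posterior mean ≈ 0.3571

The binomial likelihood is conjugate to the Beta prior: with 2 successes and 4 failures, the posterior is Beta(2+2, 3.2+4) = Beta(4, 7.2).
Posterior mean = α/(α+β) = 4/11.2 = 0.3571.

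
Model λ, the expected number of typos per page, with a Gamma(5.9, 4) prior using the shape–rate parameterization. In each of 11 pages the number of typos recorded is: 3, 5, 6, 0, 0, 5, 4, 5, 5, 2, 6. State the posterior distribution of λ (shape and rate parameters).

Posterior: Gamma(shape=46.9, rate=15)

The Poisson likelihood adds the total count to the shape and the number of exposure periods to the rate. Here ∑xᵢ = 41 and n = 11, so shape 5.9→46.9 and rate 4→15.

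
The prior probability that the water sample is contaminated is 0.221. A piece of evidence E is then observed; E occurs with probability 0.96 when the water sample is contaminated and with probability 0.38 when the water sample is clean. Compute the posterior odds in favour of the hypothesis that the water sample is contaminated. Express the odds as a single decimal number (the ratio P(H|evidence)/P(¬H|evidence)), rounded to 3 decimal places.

Prior odds = 0.221/(1−0.221) = 0.28370. In log-odds, ln(0.28370) = -1.2598.
Add log likelihood ratio: ln(2.5263) = 0.92676.
Posterior log-odds = -0.33309, so posterior odds = exp(-0.33309) = 0.71671.

Posterior odds ≈ 0.717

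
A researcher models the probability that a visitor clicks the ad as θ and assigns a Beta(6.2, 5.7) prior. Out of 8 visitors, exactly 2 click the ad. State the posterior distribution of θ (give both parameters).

The binomial likelihood is conjugate to the Beta prior: with 2 successes and 6 failures, the posterior is Beta(6.2+2, 5.7+6) = Beta(8.2, 11.7).

Posterior: Beta(8.2, 11.7)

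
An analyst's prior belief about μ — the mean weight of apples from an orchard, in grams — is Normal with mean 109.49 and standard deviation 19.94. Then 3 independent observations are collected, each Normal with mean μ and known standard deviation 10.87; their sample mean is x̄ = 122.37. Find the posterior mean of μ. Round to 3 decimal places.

Posterior mean ≈ 121.209

Prior precision 1/τ₀² = 1/19.94² = 0.00251507; data precision n/σ² = 3/10.87² = 0.0253900.
Posterior precision = 0.00251507 + 0.0253900 = 0.0279050.
Posterior mean = (0.00251507·109.49 + 0.0253900·122.37) / 0.0279050 = 121.209.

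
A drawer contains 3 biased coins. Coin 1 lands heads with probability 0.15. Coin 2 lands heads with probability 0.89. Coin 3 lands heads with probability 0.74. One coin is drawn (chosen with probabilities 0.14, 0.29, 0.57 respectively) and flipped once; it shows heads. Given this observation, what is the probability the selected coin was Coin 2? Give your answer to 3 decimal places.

Posterior probability ≈ 0.368

Tabulate prior·likelihood by source: [1] prior 0.14, lik 0.15, product 0.02100; [2] prior 0.29, lik 0.89, product 0.2581; [3] prior 0.57, lik 0.74, product 0.4218.
Normalizing constant = 0.70090; the posterior for Coin 2 is its product over the sum, 0.2581/0.70090 = 0.368.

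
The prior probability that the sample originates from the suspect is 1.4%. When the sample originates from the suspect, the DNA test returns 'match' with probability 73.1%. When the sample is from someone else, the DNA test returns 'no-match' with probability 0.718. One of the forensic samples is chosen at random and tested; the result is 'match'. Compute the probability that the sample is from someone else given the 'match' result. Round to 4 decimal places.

P(¬H | E) ≈ 0.9645

Write H for 'the sample originates from the suspect'. Prior odds H:¬H = 0.014/0.986 = 0.014199. For the 'match' outcome, the likelihood ratio is 0.731/0.282 = 2.5922.
Posterior odds = 0.014199 × 2.5922 = 0.036806, so P(H|E) = 0.036806/(1+0.036806) = 0.0355. Then P(¬H|E) = 1 − 0.0355 = 0.9645.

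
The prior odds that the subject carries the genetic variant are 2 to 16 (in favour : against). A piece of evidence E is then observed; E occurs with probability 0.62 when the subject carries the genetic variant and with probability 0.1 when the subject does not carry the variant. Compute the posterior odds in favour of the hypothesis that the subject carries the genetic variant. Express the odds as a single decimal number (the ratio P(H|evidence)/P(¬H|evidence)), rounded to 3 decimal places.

Prior odds = 2/16 = 0.12500.
Likelihood ratio for E = 0.62/0.1 = 6.2000.
Posterior odds = prior odds × LR = 0.77500.

Posterior odds ≈ 0.775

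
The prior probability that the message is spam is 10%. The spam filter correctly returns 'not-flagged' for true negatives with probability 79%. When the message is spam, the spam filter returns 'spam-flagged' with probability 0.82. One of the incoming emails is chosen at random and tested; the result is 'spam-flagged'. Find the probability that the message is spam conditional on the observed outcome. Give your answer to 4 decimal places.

Let H be the event that the message is spam. P(H) = 0.1, so P(¬H) = 0.9. With E the 'spam-flagged' result, P(E|H) = 0.82 and P(E|¬H) = 0.21.
P(E) = 0.82·0.1 + 0.21·0.9 = 0.082000 + 0.18900 = 0.27100.
By Bayes' theorem, P(H|E) = 0.082000 / 0.27100 = 0.3026.

P(H | E) ≈ 0.3026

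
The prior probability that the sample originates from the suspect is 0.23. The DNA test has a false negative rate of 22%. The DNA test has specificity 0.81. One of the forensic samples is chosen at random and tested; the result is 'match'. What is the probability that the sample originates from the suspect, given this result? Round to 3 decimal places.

P(H | E) ≈ 0.551

Write H for 'the sample originates from the suspect'. Prior odds H:¬H = 0.23/0.77 = 0.29870. For the 'match' outcome, the likelihood ratio is 0.78/0.19 = 4.1053.
Posterior odds = 0.29870 × 4.1053 = 1.2262, so P(H|E) = 1.2262/(1+1.2262) = 0.551.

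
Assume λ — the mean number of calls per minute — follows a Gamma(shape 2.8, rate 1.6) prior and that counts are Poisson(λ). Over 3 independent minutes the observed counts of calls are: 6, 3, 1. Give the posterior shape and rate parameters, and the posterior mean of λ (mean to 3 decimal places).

The Poisson likelihood adds the total count to the shape and the number of exposure periods to the rate. Here ∑xᵢ = 10 and n = 3, so shape 2.8→12.8 and rate 1.6→4.6.
E[λ | data] = 12.8/4.6 = 2.783.

Posterior: Gamma(shape=12.8, rate=4.6); mean ≈ 2.783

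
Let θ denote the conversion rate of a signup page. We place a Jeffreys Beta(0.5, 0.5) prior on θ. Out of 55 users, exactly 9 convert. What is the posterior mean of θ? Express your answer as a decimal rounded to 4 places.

Observing 9 successes and 46 failures updates Beta(0.5, 0.5) by adding the success and failure counts to the two shape parameters: α = 0.5+9 = 9.5, β = 0.5+46 = 46.5.
Posterior mean = α/(α+β) = 9.5/56 = 0.1696.

Posterior mean ≈ 0.1696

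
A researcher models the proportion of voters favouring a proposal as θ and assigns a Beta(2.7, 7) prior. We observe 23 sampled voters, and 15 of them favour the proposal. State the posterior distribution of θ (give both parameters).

Observing 15 successes and 8 failures updates Beta(2.7, 7) by adding the success and failure counts to the two shape parameters: α = 2.7+15 = 17.7, β = 7+8 = 15.

Posterior: Beta(17.7, 15)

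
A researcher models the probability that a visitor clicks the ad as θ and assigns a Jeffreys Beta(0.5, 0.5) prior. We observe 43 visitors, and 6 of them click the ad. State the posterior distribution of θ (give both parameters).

Posterior: Beta(6.5, 37.5)

Observing 6 successes and 37 failures updates Beta(0.5, 0.5) by adding the success and failure counts to the two shape parameters: α = 0.5+6 = 6.5, β = 0.5+37 = 37.5.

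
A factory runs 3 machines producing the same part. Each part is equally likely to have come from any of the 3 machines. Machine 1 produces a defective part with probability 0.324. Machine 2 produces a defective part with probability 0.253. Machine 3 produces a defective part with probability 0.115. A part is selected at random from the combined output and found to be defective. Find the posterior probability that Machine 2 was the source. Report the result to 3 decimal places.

Posterior probability ≈ 0.366

P(defective|M1) = 0.324; P(defective|M2) = 0.253; P(defective|M3) = 0.115.
Prior × likelihood for each source: 0.333333·0.324=0.1080, 0.333333·0.253=0.08433, 0.333333·0.115=0.03833. Summing gives P(defective) = 0.23067.
P(Machine 2 | defective) = 0.08433 / 0.23067 = 0.366.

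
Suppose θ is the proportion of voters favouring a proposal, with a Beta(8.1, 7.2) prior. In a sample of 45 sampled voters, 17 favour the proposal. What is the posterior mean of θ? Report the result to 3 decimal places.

Observing 17 successes and 28 failures updates Beta(8.1, 7.2) by adding the success and failure counts to the two shape parameters: α = 8.1+17 = 25.1, β = 7.2+28 = 35.2.
E[θ | data] = 25.1/(25.1+35.2) = 0.416.

Posterior mean ≈ 0.416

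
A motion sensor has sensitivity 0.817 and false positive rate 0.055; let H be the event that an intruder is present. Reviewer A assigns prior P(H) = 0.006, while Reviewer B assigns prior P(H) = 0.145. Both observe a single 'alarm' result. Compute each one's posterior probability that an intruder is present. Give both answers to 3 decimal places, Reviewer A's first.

Reviewer A: 0.082; Reviewer B: 0.716

P('+'|H) = 0.817, P('+'|¬H) = 0.055.
Reviewer A: numerator 0.817·0.006 = 0.0049020; evidence = 0.0049020+0.055·0.994 = 0.059572; posterior = 0.082.
Reviewer B: numerator 0.817·0.145 = 0.11846; evidence = 0.11846+0.055·0.855 = 0.16549; posterior = 0.716.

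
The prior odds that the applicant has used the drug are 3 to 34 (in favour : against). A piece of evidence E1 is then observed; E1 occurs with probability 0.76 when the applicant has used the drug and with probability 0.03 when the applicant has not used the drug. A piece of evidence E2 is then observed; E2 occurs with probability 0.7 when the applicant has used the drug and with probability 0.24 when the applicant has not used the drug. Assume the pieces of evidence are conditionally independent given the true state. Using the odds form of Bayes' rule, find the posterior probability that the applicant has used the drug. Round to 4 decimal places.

Posterior probability ≈ 0.8670

Prior odds = 3/34 = 0.088235.
Likelihood ratio for E1 = 0.76/0.03 = 25.333.
Likelihood ratio for E2 = 0.7/0.24 = 2.9167.
Posterior odds = prior odds × LR₁ × LR₂ = 6.5196.
Posterior probability = odds/(1+odds) = 6.5196/7.5196 = 0.8670.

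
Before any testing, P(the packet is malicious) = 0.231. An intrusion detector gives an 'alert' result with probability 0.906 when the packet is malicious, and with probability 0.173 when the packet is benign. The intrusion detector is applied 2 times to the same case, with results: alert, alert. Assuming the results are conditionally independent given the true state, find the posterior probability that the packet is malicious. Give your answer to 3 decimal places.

Posterior P(H) ≈ 0.892

Let H be the event that the packet is malicious; start with P(H) = 0.231. P('alert'|H) = 0.906, P('alert'|¬H) = 0.173.
Update on result 1 ('alert'): P(H) ← 0.906·0.2310 / (0.906·0.2310 + 0.173·0.7690) = 0.20929/0.34232 = 0.6114.
Update on result 2 ('alert'): P(H) ← 0.906·0.6114 / (0.906·0.6114 + 0.173·0.3886) = 0.55390/0.62113 = 0.8918.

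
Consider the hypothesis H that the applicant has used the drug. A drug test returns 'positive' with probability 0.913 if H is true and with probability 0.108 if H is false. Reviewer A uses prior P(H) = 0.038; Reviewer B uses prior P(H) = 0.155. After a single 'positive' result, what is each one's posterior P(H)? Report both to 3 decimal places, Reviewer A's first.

Reviewer A: 0.250; Reviewer B: 0.608

P('+'|H) = 0.913, P('+'|¬H) = 0.108.
Reviewer A: numerator 0.913·0.038 = 0.034694; evidence = 0.034694+0.108·0.962 = 0.13859; posterior = 0.250.
Reviewer B: numerator 0.913·0.155 = 0.14152; evidence = 0.14152+0.108·0.845 = 0.23278; posterior = 0.608.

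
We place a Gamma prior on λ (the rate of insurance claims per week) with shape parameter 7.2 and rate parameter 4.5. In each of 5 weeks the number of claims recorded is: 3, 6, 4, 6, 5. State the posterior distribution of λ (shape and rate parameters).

Posterior: Gamma(shape=31.2, rate=9.5)

Total count ∑xᵢ = 24 over n = 5 weeks.
Gamma is conjugate to the Poisson likelihood: posterior is Gamma(shape = 7.2+24 = 31.2, rate = 4.5+5 = 9.5).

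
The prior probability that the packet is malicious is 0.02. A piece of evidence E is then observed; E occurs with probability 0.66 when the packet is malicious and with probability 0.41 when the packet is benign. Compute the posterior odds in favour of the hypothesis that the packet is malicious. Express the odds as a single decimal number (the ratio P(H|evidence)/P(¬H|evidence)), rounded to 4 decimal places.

Prior odds = 0.02/(1−0.02) = 0.020408. In log-odds, ln(0.020408) = -3.8918.
Add log likelihood ratio: ln(1.6098) = 0.47608.
Posterior log-odds = -3.4157, so posterior odds = exp(-3.4157) = 0.032852.

Posterior odds ≈ 0.0329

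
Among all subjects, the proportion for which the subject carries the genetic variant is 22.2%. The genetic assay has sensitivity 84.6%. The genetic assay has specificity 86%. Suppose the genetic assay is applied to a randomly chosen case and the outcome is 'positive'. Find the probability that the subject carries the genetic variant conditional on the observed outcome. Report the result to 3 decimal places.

P(H | E) ≈ 0.633

Write H for 'the subject carries the genetic variant'. Prior odds H:¬H = 0.222/0.778 = 0.28535. For the 'positive' outcome, the likelihood ratio is 0.846/0.14 = 6.0429.
Posterior odds = 0.28535 × 6.0429 = 1.7243, so P(H|E) = 1.7243/(1+1.7243) = 0.633.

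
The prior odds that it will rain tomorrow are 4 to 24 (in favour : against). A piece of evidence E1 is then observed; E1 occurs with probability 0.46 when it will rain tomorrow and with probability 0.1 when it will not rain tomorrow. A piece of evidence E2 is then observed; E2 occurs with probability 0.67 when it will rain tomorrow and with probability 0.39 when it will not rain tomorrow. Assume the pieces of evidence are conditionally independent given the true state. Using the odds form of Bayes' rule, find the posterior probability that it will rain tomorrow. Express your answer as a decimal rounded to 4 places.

Prior odds = 4/24 = 0.16667.
Likelihood ratio for E1 = 0.46/0.1 = 4.6000.
Likelihood ratio for E2 = 0.67/0.39 = 1.7179.
Posterior odds = prior odds × LR₁ × LR₂ = 1.3171.
Posterior probability = odds/(1+odds) = 1.3171/2.3171 = 0.5684.

Posterior probability ≈ 0.5684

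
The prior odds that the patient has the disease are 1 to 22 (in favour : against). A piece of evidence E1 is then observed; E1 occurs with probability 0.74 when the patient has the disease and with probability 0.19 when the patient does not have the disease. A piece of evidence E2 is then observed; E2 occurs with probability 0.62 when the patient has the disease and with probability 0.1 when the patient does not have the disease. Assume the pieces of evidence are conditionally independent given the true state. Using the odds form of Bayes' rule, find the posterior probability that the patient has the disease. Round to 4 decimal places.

Posterior probability ≈ 0.5233

Prior odds = 1/22 = 0.045455.
Likelihood ratio for E1 = 0.74/0.19 = 3.8947.
Likelihood ratio for E2 = 0.62/0.1 = 6.2000.
Posterior odds = prior odds × LR₁ × LR₂ = 1.0976.
Posterior probability = odds/(1+odds) = 1.0976/2.0976 = 0.5233.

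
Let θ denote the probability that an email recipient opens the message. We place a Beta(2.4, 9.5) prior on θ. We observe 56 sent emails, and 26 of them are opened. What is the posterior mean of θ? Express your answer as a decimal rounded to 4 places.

Posterior mean ≈ 0.4183

The binomial likelihood is conjugate to the Beta prior: with 26 successes and 30 failures, the posterior is Beta(2.4+26, 9.5+30) = Beta(28.4, 39.5).
Posterior mean = α/(α+β) = 28.4/67.9 = 0.4183.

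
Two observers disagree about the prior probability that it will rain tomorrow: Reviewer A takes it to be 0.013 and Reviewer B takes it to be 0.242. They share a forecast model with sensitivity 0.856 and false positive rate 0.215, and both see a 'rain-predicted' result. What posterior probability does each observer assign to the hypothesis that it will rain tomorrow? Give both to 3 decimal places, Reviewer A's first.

Reviewer A: 0.050; Reviewer B: 0.560

P('+'|H) = 0.856, P('+'|¬H) = 0.215.
Reviewer A: numerator 0.856·0.013 = 0.011128; evidence = 0.011128+0.215·0.987 = 0.22333; posterior = 0.050.
Reviewer B: numerator 0.856·0.242 = 0.20715; evidence = 0.20715+0.215·0.758 = 0.37012; posterior = 0.560.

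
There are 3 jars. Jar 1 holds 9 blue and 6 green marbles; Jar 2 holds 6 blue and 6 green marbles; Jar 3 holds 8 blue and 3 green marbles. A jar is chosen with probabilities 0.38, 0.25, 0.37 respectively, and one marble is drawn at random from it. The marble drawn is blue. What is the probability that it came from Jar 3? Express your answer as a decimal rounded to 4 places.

Posterior probability ≈ 0.4326

Tabulate prior·likelihood by source: [1] prior 0.38, lik 0.6, product 0.2280; [2] prior 0.25, lik 0.5, product 0.1250; [3] prior 0.37, lik 0.7273, product 0.2691.
Normalizing constant = 0.62209; the posterior for Jar 3 is its product over the sum, 0.2691/0.62209 = 0.4326.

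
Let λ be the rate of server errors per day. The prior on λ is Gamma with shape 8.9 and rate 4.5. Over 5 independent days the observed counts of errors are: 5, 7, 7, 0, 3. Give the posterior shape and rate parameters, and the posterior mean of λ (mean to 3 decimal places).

Total count ∑xᵢ = 22 over n = 5 days.
Gamma is conjugate to the Poisson likelihood: posterior is Gamma(shape = 8.9+22 = 30.9, rate = 4.5+5 = 9.5).
Posterior mean = shape/rate = 30.9/9.5 = 3.253.

Posterior: Gamma(shape=30.9, rate=9.5); mean ≈ 3.253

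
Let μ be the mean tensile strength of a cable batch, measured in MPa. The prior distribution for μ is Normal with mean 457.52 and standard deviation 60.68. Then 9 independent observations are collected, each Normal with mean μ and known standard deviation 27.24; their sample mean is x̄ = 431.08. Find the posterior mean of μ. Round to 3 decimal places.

With known σ, the Normal prior is conjugate. Weight on the data is w = (n/σ²)/(n/σ² + 1/τ₀²) = 0.0121291/(0.0121291+0.00027159) = 0.97810.
Posterior mean = w·x̄ + (1−w)·μ₀ = 0.97810·431.08 + 0.021901·457.52 = 431.659.

Posterior mean ≈ 431.659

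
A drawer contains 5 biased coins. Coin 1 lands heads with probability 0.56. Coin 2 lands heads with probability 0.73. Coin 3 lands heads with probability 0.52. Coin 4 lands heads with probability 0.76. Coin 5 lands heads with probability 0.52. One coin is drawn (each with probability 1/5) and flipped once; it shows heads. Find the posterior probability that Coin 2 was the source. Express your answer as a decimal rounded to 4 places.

Posterior probability ≈ 0.2362

P(heads|C1) = 0.56; P(heads|C2) = 0.73; P(heads|C3) = 0.52; P(heads|C4) = 0.76; P(heads|C5) = 0.52.
Prior × likelihood for each source: 0.2·0.56=0.1120, 0.2·0.73=0.1460, 0.2·0.52=0.1040, 0.2·0.76=0.1520, 0.2·0.52=0.1040. Summing gives P(heads) = 0.61800.
P(Coin 2 | heads) = 0.1460 / 0.61800 = 0.2362.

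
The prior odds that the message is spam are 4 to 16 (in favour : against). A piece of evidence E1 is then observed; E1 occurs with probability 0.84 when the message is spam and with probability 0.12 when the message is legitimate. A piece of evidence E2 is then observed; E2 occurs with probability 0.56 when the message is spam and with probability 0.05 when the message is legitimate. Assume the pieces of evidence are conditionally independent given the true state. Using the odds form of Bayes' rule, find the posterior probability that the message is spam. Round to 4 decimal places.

Posterior probability ≈ 0.9515

Prior odds = 4/16 = 0.25000. In log-odds, ln(0.25000) = -1.3863.
Add log likelihood ratios: ln(7.0000) + ln(11.200) = 4.3618.
Posterior log-odds = 2.9755, so posterior odds = exp(2.9755) = 19.600. Converting, P(H|E) = 19.600/20.600 = 0.9515.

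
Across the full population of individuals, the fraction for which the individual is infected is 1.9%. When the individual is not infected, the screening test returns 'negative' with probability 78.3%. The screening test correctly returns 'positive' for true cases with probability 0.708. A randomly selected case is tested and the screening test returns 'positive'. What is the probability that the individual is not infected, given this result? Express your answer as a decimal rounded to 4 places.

Let H be the event that the individual is infected. P(H) = 0.019, so P(¬H) = 0.981. With E the 'positive' result, P(E|H) = 0.708 and P(E|¬H) = 0.217.
P(E) = 0.708·0.019 + 0.217·0.981 = 0.013452 + 0.21288 = 0.22633.
By Bayes' theorem, P(H|E) = 0.013452 / 0.22633 = 0.0594. Hence P(¬H|E) = 1 − 0.0594 = 0.9406.

P(¬H | E) ≈ 0.9406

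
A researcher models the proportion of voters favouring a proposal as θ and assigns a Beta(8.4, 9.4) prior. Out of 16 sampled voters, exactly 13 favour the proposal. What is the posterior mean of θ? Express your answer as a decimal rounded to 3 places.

Posterior mean ≈ 0.633

Observing 13 successes and 3 failures updates Beta(8.4, 9.4) by adding the success and failure counts to the two shape parameters: α = 8.4+13 = 21.4, β = 9.4+3 = 12.4.
Posterior mean = α/(α+β) = 21.4/33.8 = 0.633.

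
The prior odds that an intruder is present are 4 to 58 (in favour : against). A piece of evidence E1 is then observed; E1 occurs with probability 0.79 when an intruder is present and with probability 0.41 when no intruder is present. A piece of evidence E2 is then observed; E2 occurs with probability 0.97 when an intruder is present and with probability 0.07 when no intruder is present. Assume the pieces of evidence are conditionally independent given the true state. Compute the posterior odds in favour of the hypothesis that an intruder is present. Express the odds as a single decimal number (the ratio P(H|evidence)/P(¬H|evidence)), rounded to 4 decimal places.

Posterior odds ≈ 1.8414

Prior odds = 4/58 = 0.068966. In log-odds, ln(0.068966) = -2.6741.
Add log likelihood ratios: ln(1.9268) + ln(13.857) = 3.2847.
Posterior log-odds = 0.61053, so posterior odds = exp(0.61053) = 1.8414.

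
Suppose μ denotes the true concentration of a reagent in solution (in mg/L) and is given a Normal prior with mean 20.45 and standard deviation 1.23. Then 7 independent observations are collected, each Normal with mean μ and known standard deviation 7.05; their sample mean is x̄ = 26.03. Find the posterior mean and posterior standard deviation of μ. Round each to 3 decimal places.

Posterior mean ≈ 21.430; posterior SD ≈ 1.117

With known σ, the Normal prior is conjugate. Weight on the data is w = (n/σ²)/(n/σ² + 1/τ₀²) = 0.140838/(0.140838+0.660982) = 0.17565.
Posterior mean = w·x̄ + (1−w)·μ₀ = 0.17565·26.03 + 0.82435·20.45 = 21.430. Posterior variance = 1/(0.140838+0.660982) = 1.24716, so SD = 1.117.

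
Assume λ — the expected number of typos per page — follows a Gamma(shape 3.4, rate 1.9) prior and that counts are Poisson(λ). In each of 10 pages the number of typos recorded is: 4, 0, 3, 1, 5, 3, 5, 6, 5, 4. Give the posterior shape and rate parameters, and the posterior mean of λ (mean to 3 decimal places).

Posterior: Gamma(shape=39.4, rate=11.9); mean ≈ 3.311

Total count ∑xᵢ = 36 over n = 10 pages.
Gamma is conjugate to the Poisson likelihood: posterior is Gamma(shape = 3.4+36 = 39.4, rate = 1.9+10 = 11.9).
E[λ | data] = 39.4/11.9 = 3.311.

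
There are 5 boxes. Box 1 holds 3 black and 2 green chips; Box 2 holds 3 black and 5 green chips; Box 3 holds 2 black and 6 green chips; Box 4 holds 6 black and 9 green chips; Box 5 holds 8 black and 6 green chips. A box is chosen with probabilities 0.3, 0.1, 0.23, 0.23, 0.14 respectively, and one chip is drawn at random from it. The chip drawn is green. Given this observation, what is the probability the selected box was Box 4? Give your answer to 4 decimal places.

Posterior probability ≈ 0.2495

Tabulate prior·likelihood by source: [1] prior 0.3, lik 0.4, product 0.1200; [2] prior 0.1, lik 0.625, product 0.06250; [3] prior 0.23, lik 0.75, product 0.1725; [4] prior 0.23, lik 0.6, product 0.1380; [5] prior 0.14, lik 0.4286, product 0.06000.
Normalizing constant = 0.55300; the posterior for Box 4 is its product over the sum, 0.1380/0.55300 = 0.2495.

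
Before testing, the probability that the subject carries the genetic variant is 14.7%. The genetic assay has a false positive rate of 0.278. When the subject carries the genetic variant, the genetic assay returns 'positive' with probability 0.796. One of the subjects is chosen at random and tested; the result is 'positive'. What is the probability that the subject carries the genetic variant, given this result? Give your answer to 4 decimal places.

Let H be the event that the subject carries the genetic variant. P(H) = 0.147, so P(¬H) = 0.853. With E the 'positive' result, P(E|H) = 0.796 and P(E|¬H) = 0.278.
P(E) = 0.796·0.147 + 0.278·0.853 = 0.11701 + 0.23713 = 0.35415.
By Bayes' theorem, P(H|E) = 0.11701 / 0.35415 = 0.3304.

P(H | E) ≈ 0.3304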